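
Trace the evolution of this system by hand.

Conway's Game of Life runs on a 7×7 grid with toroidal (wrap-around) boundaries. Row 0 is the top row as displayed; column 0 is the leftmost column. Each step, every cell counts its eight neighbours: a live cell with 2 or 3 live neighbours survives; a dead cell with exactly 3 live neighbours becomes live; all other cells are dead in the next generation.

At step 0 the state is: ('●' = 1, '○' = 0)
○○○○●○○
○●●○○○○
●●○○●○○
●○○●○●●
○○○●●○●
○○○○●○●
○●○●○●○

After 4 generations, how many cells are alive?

13

0) ○○○○●○○
○●●○○○○
●●○○●○○
●○○●○●●
○○○●●○●
○○○○●○●
○●○●○●○
1) ○●○●●○○
●●●●○○○
○○○●●●○
○●●●○○○
○○○●○○○
●○●○○○●
○○○●○●○
2) ●●○○○○○
●●○○○●○
●○○○○○○
○○○○○○○
●○○●○○○
○○●●●○●
●●○●○●●
3) ○○○○●●○
○○○○○○○
●●○○○○●
○○○○○○○
○○●●●○○
○○○○○○○
○○○●○●○
4) ○○○○●●○
●○○○○●●
●○○○○○○
●●●●○○○
○○○●○○○
○○●○○○○
○○○○○●○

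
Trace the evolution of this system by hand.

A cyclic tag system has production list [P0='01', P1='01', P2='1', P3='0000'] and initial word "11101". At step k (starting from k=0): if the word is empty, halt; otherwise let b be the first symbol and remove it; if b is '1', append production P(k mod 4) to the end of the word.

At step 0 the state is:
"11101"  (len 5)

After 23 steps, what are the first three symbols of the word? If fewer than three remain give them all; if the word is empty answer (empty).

t=0: "11101"  (len 5)
t=1: "110101"  (len 6)
t=2: "1010101"  (len 7)
t=3: "0101011"  (len 7)
t=4: "101011"  (len 6)
t=5: "0101101"  (len 7)
t=6: "101101"  (len 6)
t=7: "011011"  (len 6)
t=8: "11011"  (len 5)
t=9: "101101"  (len 6)
t=10: "0110101"  (len 7)
t=11: "110101"  (len 6)
t=12: "101010000"  (len 9)
t=13: "0101000001"  (len 10)
t=14: "101000001"  (len 9)
t=15: "010000011"  (len 9)
t=16: "10000011"  (len 8)
t=17: "000001101"  (len 9)
t=18: "00001101"  (len 8)
t=19: "0001101"  (len 7)
t=20: "001101"  (len 6)
t=21: "01101"  (len 5)
t=22: "1101"  (len 4)
t=23: "1011"  (len 4)

101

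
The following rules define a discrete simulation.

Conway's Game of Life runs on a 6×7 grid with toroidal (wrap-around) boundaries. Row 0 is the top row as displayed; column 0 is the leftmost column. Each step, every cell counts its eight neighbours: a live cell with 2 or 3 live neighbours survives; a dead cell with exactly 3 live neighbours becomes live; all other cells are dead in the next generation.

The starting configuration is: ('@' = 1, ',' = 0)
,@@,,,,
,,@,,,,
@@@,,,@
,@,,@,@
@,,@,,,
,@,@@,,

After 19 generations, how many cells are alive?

t=0: ,@@,,,,
,,@,,,,
@@@,,,@
,@,,@,@
@,,@,,,
,@,@@,,
t=1: ,@,,,,,
,,,@,,,
,,@@,@@
,,,@,@@
@@,@,@,
@@,@@,,
t=2: @@,@@,,
,,,@@,,
,,@@,@@
,@,@,,,
,@,@,@,
,,,@@,@
t=3: @,,,,,,
@@,,,,@
,,,,,@,
@@,@,@@
@,,@,@,
,@,,,,@
t=4: ,,,,,,,
@@,,,,@
,,@,@@,
@@@,,@,
,,,,,@,
,@,,,,@
t=5: ,@,,,,@
@@,,,@@
,,@@@@,
,@@@,@,
,,@,,@,
,,,,,,,
t=6: ,@,,,@@
,@,@,,,
,,,,,,,
,@,,,@@
,@@@@,,
,,,,,,,
t=7: @,@,,,,
@,@,,,,
@,@,,,,
@@,@@@,
@@@@@@,
@@,@@@,
t=8: @,@,@,,
@,@@,,@
@,@,@,,
,,,,,@,
,,,,,,,
,,,,,@,
t=9: @,@,@@,
@,@,@@@
@,@,@@,
,,,,,,,
,,,,,,,
,,,,,,,
t=10: @,,,@,,
@,@,,,,
@,,,@,,
,,,,,,,
,,,,,,,
,,,,,,,
t=11: ,@,,,,,
@,,@,,@
,@,,,,,
,,,,,,,
,,,,,,,
,,,,,,,
t=12: @,,,,,,
@@@,,,,
@,,,,,,
,,,,,,,
,,,,,,,
,,,,,,,
t=13: @,,,,,,
@,,,,,@
@,,,,,,
,,,,,,,
,,,,,,,
,,,,,,,
t=14: @,,,,,@
@@,,,,@
@,,,,,@
,,,,,,,
,,,,,,,
,,,,,,,
t=15: ,@,,,,@
,@,,,@,
,@,,,,@
,,,,,,,
,,,,,,,
,,,,,,,
t=16: @,,,,,,
,@@,,@@
@,,,,,,
,,,,,,,
,,,,,,,
,,,,,,,
t=17: @@,,,,@
,@,,,,@
@@,,,,@
,,,,,,,
,,,,,,,
,,,,,,,
t=18: ,@,,,,@
,,@,,@,
,@,,,,@
@,,,,,,
,,,,,,,
@,,,,,,
t=19: @@,,,,@
,@@,,@@
@@,,,,@
@,,,,,,
,,,,,,,
@,,,,,,

12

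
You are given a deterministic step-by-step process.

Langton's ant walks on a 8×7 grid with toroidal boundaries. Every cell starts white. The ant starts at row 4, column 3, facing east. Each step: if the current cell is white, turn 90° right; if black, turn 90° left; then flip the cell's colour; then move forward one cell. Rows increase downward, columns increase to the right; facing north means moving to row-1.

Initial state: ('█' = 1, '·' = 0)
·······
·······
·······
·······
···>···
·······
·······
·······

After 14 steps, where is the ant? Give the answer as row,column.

gen 0: ·······
·······
·······
·······
···>···
·······
·······
·······
gen 1: ·······
·······
·······
·······
···█···
···v···
·······
·······
gen 2: ·······
·······
·······
·······
···█···
··<█···
·······
·······
gen 3: ·······
·······
·······
·······
··^█···
··██···
·······
·······
gen 4: ·······
·······
·······
·······
··█>···
··██···
·······
·······
gen 5: ·······
·······
·······
···^···
··█····
··██···
·······
·······
gen 6: ·······
·······
·······
···█>··
··█····
··██···
·······
·······
gen 7: ·······
·······
·······
···██··
··█·v··
··██···
·······
·······
gen 8: ·······
·······
·······
···██··
··█<█··
··██···
·······
·······
gen 9: ·······
·······
·······
···^█··
··███··
··██···
·······
·······
gen 10: ·······
·······
·······
··<·█··
··███··
··██···
·······
·······
gen 11: ·······
·······
··^····
··█·█··
··███··
··██···
·······
·······
gen 12: ·······
·······
··█>···
··█·█··
··███··
··██···
·······
·······
gen 13: ·······
·······
··██···
··█v█··
··███··
··██···
·······
·······
gen 14: ·······
·······
··██···
··<██··
··███··
··██···
·······
·······

3,2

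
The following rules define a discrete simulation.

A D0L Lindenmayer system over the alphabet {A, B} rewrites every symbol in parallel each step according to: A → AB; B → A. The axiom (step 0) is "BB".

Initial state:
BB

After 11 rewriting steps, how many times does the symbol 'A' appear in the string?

178

t=0: BB
t=1: AA
t=2: ABAB
t=3: ABAABA
t=4: ABAABABAAB
t=5: ABAABABAABAABABA
t=6: ABAABABAABAABABAABABAABAAB
t=7: ABAABABAABAABABAABABAABAABABAABAABABAABABA
t=8: ABAABABAABAABABAABABAABAABABAABAABABAABABAABAABABAABABAABAABABAABAAB
t=9: ABAABABAABAABABAABABAABAABABAABAABABAABABAABAABABAABABAABAABABAABAABABAABABAABAABABAABAABABAABABAABAABABAABABA
t=10: ABAABABAABAABABAABABAABAABABAABAABABAABABAABAABABAABABAABA…AABABAABABAABAABABAABABAABAABABAABAABABAABABAABAABABAABAAB  (len 178)
t=11: ABAABABAABAABABAABABAABAABABAABAABABAABABAABAABABAABABAABA…AABABAABABAABAABABAABABAABAABABAABAABABAABABAABAABABAABABA  (len 288)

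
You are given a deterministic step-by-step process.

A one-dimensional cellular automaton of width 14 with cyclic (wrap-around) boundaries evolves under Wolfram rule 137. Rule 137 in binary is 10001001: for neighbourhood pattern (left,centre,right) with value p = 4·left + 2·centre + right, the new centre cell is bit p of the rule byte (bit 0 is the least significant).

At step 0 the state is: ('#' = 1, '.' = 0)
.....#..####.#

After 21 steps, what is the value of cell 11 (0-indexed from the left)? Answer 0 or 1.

0

gen 0: .....#..####.#
gen 1: .###....###...
gen 2: .##..##.##..##
gen 3: .#...#..#...#.
gen 4: ...#......#...
gen 5: ##...####...##
gen 6: #..#.###..#.##
gen 7: .....##.....##
gen 8: .###.#..###.#.
gen 9: .##.....##....
gen 10: .#..###.#..###
gen 11: ....##.....##.
gen 12: ###.#..###.#..
gen 13: ##.....##.....
gen 14: #..###.#..###.
gen 15: ...##.....##..
gen 16: ##.#..###.#..#
gen 17: #.....##.....#
gen 18: ..###.#..###.#
gen 19: ..##.....##...
gen 20: #.#..###.#..##
gen 21: .....##.....##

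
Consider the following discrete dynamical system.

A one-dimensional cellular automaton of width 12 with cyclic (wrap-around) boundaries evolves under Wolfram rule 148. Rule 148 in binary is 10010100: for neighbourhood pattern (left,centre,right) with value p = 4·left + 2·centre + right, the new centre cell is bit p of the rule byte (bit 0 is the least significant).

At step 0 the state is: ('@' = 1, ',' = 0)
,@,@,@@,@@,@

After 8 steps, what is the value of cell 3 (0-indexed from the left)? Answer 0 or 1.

0

step 0: ,@,@,@@,@@,@
step 1: ,@,@,,,,,,,@
step 2: ,@,@@,,,,,,@
step 3: ,@,,,@,,,,,@
step 4: ,@@,,@@,,,,@
step 5: ,,,@,,,@,,,@
step 6: @,,@@,,@@,,@
step 7: ,@,,,@,,,@,,
step 8: ,@@,,@@,,@@,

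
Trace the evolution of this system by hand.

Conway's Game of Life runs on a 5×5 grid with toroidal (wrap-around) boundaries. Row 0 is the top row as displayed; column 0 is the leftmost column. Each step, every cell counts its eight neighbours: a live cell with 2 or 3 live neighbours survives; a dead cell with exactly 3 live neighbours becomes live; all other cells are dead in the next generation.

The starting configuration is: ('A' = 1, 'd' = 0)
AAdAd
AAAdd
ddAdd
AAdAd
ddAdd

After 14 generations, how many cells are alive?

step 0: AAdAd
AAAdd
ddAdd
AAdAd
ddAdd
step 1: AddAA
AddAA
dddAA
dAdAd
dddAd
step 2: AdAdd
ddAdd
ddddd
dddAd
AddAd
step 3: ddAAA
dAddd
ddddd
ddddA
dAAAd
step 4: AdddA
ddAAd
ddddd
ddAAd
AAddd
step 5: AdAAA
dddAA
ddddd
dAAdd
AAAAd
step 6: ddddd
AdAdd
ddAAd
AddAd
ddddd
step 7: ddddd
dAAAd
ddAAd
ddAAA
ddddd
step 8: ddAdd
dAdAd
ddddd
ddAdA
dddAd
step 9: ddAAd
ddAdd
ddAAd
dddAd
ddAAd
step 10: dAddd
dAddd
ddAAd
ddddA
ddddA
step 11: Adddd
dAddd
ddAAd
ddddA
Adddd
step 12: AAddd
dAAdd
ddAAd
dddAA
AdddA
step 13: ddAdA
AddAd
dAddA
AdAdd
dAdAd
step 14: AAAdA
AAAAd
dAAAA
AdAAA
AAdAA

20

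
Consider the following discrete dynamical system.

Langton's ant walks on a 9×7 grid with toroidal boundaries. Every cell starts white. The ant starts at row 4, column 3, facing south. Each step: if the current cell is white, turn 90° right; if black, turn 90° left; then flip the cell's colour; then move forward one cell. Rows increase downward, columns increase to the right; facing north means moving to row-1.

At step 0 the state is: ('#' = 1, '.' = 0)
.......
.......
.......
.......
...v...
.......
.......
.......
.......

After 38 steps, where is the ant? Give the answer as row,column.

1,4

step 0: .......
.......
.......
.......
...v...
.......
.......
.......
.......
step 1: .......
.......
.......
.......
..<#...
.......
.......
.......
.......
step 2: .......
.......
.......
..^....
..##...
.......
.......
.......
.......
step 3: .......
.......
.......
..#>...
..##...
.......
.......
.......
.......
step 4: .......
.......
.......
..##...
..#v...
.......
.......
.......
.......
step 5: .......
.......
.......
..##...
..#.>..
.......
.......
.......
.......
step 6: .......
.......
.......
..##...
..#.#..
....v..
.......
.......
.......
step 7: .......
.......
.......
..##...
..#.#..
...<#..
.......
.......
.......
step 8: .......
.......
.......
..##...
..#^#..
...##..
.......
.......
.......
step 9: .......
.......
.......
..##...
..##>..
...##..
.......
.......
.......
step 10: .......
.......
.......
..##^..
..##...
...##..
.......
.......
.......
step 11: .......
.......
.......
..###>.
..##...
...##..
.......
.......
.......
step 12: .......
.......
.......
..####.
..##.v.
...##..
.......
.......
.......
step 13: .......
.......
.......
..####.
..##<#.
...##..
.......
.......
.......
step 14: .......
.......
.......
..##^#.
..####.
...##..
.......
.......
.......
step 15: .......
.......
.......
..#<.#.
..####.
...##..
.......
.......
.......
step 16: .......
.......
.......
..#..#.
..#v##.
...##..
.......
.......
.......
step 17: .......
.......
.......
..#..#.
..#.>#.
...##..
.......
.......
.......
step 18: .......
.......
.......
..#.^#.
..#..#.
...##..
.......
.......
.......
step 19: .......
.......
.......
..#.#>.
..#..#.
...##..
.......
.......
.......
step 20: .......
.......
.....^.
..#.#..
..#..#.
...##..
.......
.......
.......
step 21: .......
.......
.....#>
..#.#..
..#..#.
...##..
.......
.......
.......
step 22: .......
.......
.....##
..#.#.v
..#..#.
...##..
.......
.......
.......
step 23: .......
.......
.....##
..#.#<#
..#..#.
...##..
.......
.......
.......
step 24: .......
.......
.....^#
..#.###
..#..#.
...##..
.......
.......
.......
step 25: .......
.......
....<.#
..#.###
..#..#.
...##..
.......
.......
.......
step 26: .......
....^..
....#.#
..#.###
..#..#.
...##..
.......
.......
.......
step 27: .......
....#>.
....#.#
..#.###
..#..#.
...##..
.......
.......
.......
step 28: .......
....##.
....#v#
..#.###
..#..#.
...##..
.......
.......
.......
step 29: .......
....##.
....<##
..#.###
..#..#.
...##..
.......
.......
.......
step 30: .......
....##.
.....##
..#.v##
..#..#.
...##..
.......
.......
.......
step 31: .......
....##.
.....##
..#..>#
..#..#.
...##..
.......
.......
.......
step 32: .......
....##.
.....^#
..#...#
..#..#.
...##..
.......
.......
.......
step 33: .......
....##.
....<.#
..#...#
..#..#.
...##..
.......
.......
.......
step 34: .......
....^#.
....#.#
..#...#
..#..#.
...##..
.......
.......
.......
step 35: .......
...<.#.
....#.#
..#...#
..#..#.
...##..
.......
.......
.......
step 36: ...^...
...#.#.
....#.#
..#...#
..#..#.
...##..
.......
.......
.......
step 37: ...#>..
...#.#.
....#.#
..#...#
..#..#.
...##..
.......
.......
.......
step 38: ...##..
...#v#.
....#.#
..#...#
..#..#.
...##..
.......
.......
.......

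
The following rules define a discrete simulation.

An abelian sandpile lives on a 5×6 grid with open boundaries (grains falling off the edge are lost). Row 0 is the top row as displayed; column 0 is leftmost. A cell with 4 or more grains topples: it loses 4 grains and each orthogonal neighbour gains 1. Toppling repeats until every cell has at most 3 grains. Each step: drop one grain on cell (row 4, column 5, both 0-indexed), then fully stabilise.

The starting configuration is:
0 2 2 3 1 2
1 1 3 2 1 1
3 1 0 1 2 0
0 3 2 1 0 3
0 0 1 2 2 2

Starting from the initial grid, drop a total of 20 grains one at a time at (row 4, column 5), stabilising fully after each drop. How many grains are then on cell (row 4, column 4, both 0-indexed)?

[0] 0 2 2 3 1 2
1 1 3 2 1 1
3 1 0 1 2 0
0 3 2 1 0 3
0 0 1 2 2 2
[1] 0 2 2 3 1 2
1 1 3 2 1 1
3 1 0 1 2 0
0 3 2 1 0 3
0 0 1 2 2 3
[2] 0 2 2 3 1 2
1 1 3 2 1 1
3 1 0 1 2 1
0 3 2 1 1 0
0 0 1 2 3 1
[3] 0 2 2 3 1 2
1 1 3 2 1 1
3 1 0 1 2 1
0 3 2 1 1 0
0 0 1 2 3 2
[4] 0 2 2 3 1 2
1 1 3 2 1 1
3 1 0 1 2 1
0 3 2 1 1 0
0 0 1 2 3 3
[5] 0 2 2 3 1 2
1 1 3 2 1 1
3 1 0 1 2 1
0 3 2 1 2 1
0 0 1 3 0 1
[6] 0 2 2 3 1 2
1 1 3 2 1 1
3 1 0 1 2 1
0 3 2 1 2 1
0 0 1 3 0 2
[7] 0 2 2 3 1 2
1 1 3 2 1 1
3 1 0 1 2 1
0 3 2 1 2 1
0 0 1 3 0 3
[8] 0 2 2 3 1 2
1 1 3 2 1 1
3 1 0 1 2 1
0 3 2 1 2 2
0 0 1 3 1 0
[9] 0 2 2 3 1 2
1 1 3 2 1 1
3 1 0 1 2 1
0 3 2 1 2 2
0 0 1 3 1 1
[10] 0 2 2 3 1 2
1 1 3 2 1 1
3 1 0 1 2 1
0 3 2 1 2 2
0 0 1 3 1 2
[11] 0 2 2 3 1 2
1 1 3 2 1 1
3 1 0 1 2 1
0 3 2 1 2 2
0 0 1 3 1 3
[12] 0 2 2 3 1 2
1 1 3 2 1 1
3 1 0 1 2 1
0 3 2 1 2 3
0 0 1 3 2 0
[13] 0 2 2 3 1 2
1 1 3 2 1 1
3 1 0 1 2 1
0 3 2 1 2 3
0 0 1 3 2 1
[14] 0 2 2 3 1 2
1 1 3 2 1 1
3 1 0 1 2 1
0 3 2 1 2 3
0 0 1 3 2 2
[15] 0 2 2 3 1 2
1 1 3 2 1 1
3 1 0 1 2 1
0 3 2 1 2 3
0 0 1 3 2 3
[16] 0 2 2 3 1 2
1 1 3 2 1 1
3 1 0 1 2 2
0 3 2 1 3 0
0 0 1 3 3 1
[17] 0 2 2 3 1 2
1 1 3 2 1 1
3 1 0 1 2 2
0 3 2 1 3 0
0 0 1 3 3 2
[18] 0 2 2 3 1 2
1 1 3 2 1 1
3 1 0 1 2 2
0 3 2 1 3 0
0 0 1 3 3 3
[19] 0 2 2 3 1 2
1 1 3 2 1 1
3 1 0 1 3 2
0 3 2 3 0 2
0 0 2 0 2 1
[20] 0 2 2 3 1 2
1 1 3 2 1 1
3 1 0 1 3 2
0 3 2 3 0 2
0 0 2 0 2 2

2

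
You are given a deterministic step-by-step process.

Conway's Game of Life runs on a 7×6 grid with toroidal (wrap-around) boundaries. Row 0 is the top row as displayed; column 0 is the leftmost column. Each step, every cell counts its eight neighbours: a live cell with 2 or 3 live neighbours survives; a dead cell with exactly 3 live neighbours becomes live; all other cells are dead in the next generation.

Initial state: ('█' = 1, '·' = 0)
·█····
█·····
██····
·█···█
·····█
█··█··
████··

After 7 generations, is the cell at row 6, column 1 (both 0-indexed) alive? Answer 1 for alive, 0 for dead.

step 0: ·█····
█·····
██····
·█···█
·····█
█··█··
████··
step 1: ······
█·····
·█···█
·█···█
····██
█··███
█··█··
step 2: ······
█·····
·█···█
·····█
···█··
█··█··
█··█··
step 3: ······
█·····
·····█
█···█·
····█·
··███·
······
step 4: ······
······
█····█
····█·
····█·
···██·
···█··
step 5: ······
······
·····█
····█·
····██
···██·
···██·
step 6: ······
······
······
····█·
·····█
······
···██·
step 7: ······
······
······
······
······
····█·
······

0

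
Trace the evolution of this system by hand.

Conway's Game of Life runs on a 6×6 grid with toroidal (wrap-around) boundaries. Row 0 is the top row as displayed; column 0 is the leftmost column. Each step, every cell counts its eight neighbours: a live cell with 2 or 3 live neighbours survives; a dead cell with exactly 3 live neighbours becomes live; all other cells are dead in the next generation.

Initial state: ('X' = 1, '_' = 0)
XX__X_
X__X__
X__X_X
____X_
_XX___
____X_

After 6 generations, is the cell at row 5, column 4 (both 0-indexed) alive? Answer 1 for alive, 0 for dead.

t=0: XX__X_
X__X__
X__X_X
____X_
_XX___
____X_
t=1: XX_XX_
__XX__
X__X_X
XXXXXX
___X__
X_XX_X
t=2: X_____
______
______
_X____
______
X____X
t=3: X____X
______
______
______
X_____
X____X
t=4: X____X
______
______
______
X____X
_X____
t=5: X_____
______
______
______
X_____
_X____
t=6: ______
______
______
______
______
XX____

0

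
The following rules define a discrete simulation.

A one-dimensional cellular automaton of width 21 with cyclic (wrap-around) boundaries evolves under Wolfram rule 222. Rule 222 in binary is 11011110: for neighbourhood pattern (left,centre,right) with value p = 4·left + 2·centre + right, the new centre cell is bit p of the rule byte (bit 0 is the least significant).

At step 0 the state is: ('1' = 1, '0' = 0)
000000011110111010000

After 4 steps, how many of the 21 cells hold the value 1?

16

gen 0: 000000011110111010000
gen 1: 000000111110111011000
gen 2: 000001111110111011100
gen 3: 000011111110111011110
gen 4: 000111111110111011111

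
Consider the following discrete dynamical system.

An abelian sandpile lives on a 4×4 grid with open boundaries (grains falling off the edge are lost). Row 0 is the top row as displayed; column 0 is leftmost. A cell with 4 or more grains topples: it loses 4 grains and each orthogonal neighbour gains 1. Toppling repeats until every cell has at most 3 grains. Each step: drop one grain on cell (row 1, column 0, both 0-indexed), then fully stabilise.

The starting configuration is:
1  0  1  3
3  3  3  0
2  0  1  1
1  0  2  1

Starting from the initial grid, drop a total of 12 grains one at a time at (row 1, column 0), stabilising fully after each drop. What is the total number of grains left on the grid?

step 0: 1  0  1  3
3  3  3  0
2  0  1  1
1  0  2  1
step 1: 2  1  2  3
1  1  0  1
3  1  2  1
1  0  2  1
step 2: 2  1  2  3
2  1  0  1
3  1  2  1
1  0  2  1
step 3: 2  1  2  3
3  1  0  1
3  1  2  1
1  0  2  1
step 4: 3  1  2  3
1  2  0  1
0  2  2  1
2  0  2  1
step 5: 3  1  2  3
2  2  0  1
0  2  2  1
2  0  2  1
step 6: 3  1  2  3
3  2  0  1
0  2  2  1
2  0  2  1
step 7: 0  2  2  3
1  3  0  1
1  2  2  1
2  0  2  1
step 8: 0  2  2  3
2  3  0  1
1  2  2  1
2  0  2  1
step 9: 0  2  2  3
3  3  0  1
1  2  2  1
2  0  2  1
step 10: 1  3  2  3
1  0  1  1
2  3  2  1
2  0  2  1
step 11: 1  3  2  3
2  0  1  1
2  3  2  1
2  0  2  1
step 12: 1  3  2  3
3  0  1  1
2  3  2  1
2  0  2  1

27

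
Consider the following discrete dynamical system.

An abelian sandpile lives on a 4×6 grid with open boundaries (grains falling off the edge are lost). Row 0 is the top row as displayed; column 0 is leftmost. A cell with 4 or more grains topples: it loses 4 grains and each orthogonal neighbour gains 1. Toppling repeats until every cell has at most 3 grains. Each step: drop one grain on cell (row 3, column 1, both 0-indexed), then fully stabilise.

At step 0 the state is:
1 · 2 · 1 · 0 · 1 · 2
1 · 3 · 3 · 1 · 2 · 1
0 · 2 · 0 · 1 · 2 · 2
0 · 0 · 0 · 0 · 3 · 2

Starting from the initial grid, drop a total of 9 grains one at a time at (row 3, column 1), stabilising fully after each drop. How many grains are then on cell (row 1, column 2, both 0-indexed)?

step 0: 1 · 2 · 1 · 0 · 1 · 2
1 · 3 · 3 · 1 · 2 · 1
0 · 2 · 0 · 1 · 2 · 2
0 · 0 · 0 · 0 · 3 · 2
step 1: 1 · 2 · 1 · 0 · 1 · 2
1 · 3 · 3 · 1 · 2 · 1
0 · 2 · 0 · 1 · 2 · 2
0 · 1 · 0 · 0 · 3 · 2
step 2: 1 · 2 · 1 · 0 · 1 · 2
1 · 3 · 3 · 1 · 2 · 1
0 · 2 · 0 · 1 · 2 · 2
0 · 2 · 0 · 0 · 3 · 2
step 3: 1 · 2 · 1 · 0 · 1 · 2
1 · 3 · 3 · 1 · 2 · 1
0 · 2 · 0 · 1 · 2 · 2
0 · 3 · 0 · 0 · 3 · 2
step 4: 1 · 2 · 1 · 0 · 1 · 2
1 · 3 · 3 · 1 · 2 · 1
0 · 3 · 0 · 1 · 2 · 2
1 · 0 · 1 · 0 · 3 · 2
step 5: 1 · 2 · 1 · 0 · 1 · 2
1 · 3 · 3 · 1 · 2 · 1
0 · 3 · 0 · 1 · 2 · 2
1 · 1 · 1 · 0 · 3 · 2
step 6: 1 · 2 · 1 · 0 · 1 · 2
1 · 3 · 3 · 1 · 2 · 1
0 · 3 · 0 · 1 · 2 · 2
1 · 2 · 1 · 0 · 3 · 2
step 7: 1 · 2 · 1 · 0 · 1 · 2
1 · 3 · 3 · 1 · 2 · 1
0 · 3 · 0 · 1 · 2 · 2
1 · 3 · 1 · 0 · 3 · 2
step 8: 1 · 3 · 2 · 0 · 1 · 2
2 · 1 · 0 · 2 · 2 · 1
1 · 1 · 2 · 1 · 2 · 2
2 · 1 · 2 · 0 · 3 · 2
step 9: 1 · 3 · 2 · 0 · 1 · 2
2 · 1 · 0 · 2 · 2 · 1
1 · 1 · 2 · 1 · 2 · 2
2 · 2 · 2 · 0 · 3 · 2

0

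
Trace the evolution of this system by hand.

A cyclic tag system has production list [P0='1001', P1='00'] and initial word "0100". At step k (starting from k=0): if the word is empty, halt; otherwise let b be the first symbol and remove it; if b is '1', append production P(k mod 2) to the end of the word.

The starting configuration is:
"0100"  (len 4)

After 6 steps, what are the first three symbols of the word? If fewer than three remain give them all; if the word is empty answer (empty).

t=0: "0100"  (len 4)
t=1: "100"  (len 3)
t=2: "0000"  (len 4)
t=3: "000"  (len 3)
t=4: "00"  (len 2)
t=5: "0"  (len 1)
t=6: (halted — word empty)

(empty)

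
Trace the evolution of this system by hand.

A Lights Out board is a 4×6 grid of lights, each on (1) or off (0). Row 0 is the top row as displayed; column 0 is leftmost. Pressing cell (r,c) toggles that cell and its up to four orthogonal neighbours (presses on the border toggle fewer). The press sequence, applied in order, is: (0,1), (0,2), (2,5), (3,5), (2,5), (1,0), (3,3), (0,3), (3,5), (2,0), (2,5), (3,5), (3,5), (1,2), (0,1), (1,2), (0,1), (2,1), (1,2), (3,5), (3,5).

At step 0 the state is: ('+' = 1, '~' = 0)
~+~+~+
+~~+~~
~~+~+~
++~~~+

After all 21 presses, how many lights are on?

14

gen 0: ~+~+~+
+~~+~~
~~+~+~
++~~~+
gen 1: +~++~+
++~+~~
~~+~+~
++~~~+
gen 2: ++~~~+
++++~~
~~+~+~
++~~~+
gen 3: ++~~~+
++++~+
~~+~~+
++~~~~
gen 4: ++~~~+
++++~+
~~+~~~
++~~++
gen 5: ++~~~+
++++~~
~~+~++
++~~+~
gen 6: ~+~~~+
~~++~~
+~+~++
++~~+~
gen 7: ~+~~~+
~~++~~
+~++++
++++~~
gen 8: ~+++++
~~+~~~
+~++++
++++~~
gen 9: ~+++++
~~+~~~
+~+++~
++++++
gen 10: ~+++++
+~+~~~
~++++~
~+++++
gen 11: ~+++++
+~+~~+
~+++~+
~++++~
gen 12: ~+++++
+~+~~+
~+++~~
~+++~+
gen 13: ~+++++
+~+~~+
~+++~+
~++++~
gen 14: ~+~+++
++~+~+
~+~+~+
~++++~
gen 15: +~++++
+~~+~+
~+~+~+
~++++~
gen 16: +~~+++
+++~~+
~+++~+
~++++~
gen 17: ~+++++
+~+~~+
~+++~+
~++++~
gen 18: ~+++++
+++~~+
+~~+~+
~~+++~
gen 19: ~+~+++
+~~+~+
+~++~+
~~+++~
gen 20: ~+~+++
+~~+~+
+~++~~
~~++~+
gen 21: ~+~+++
+~~+~+
+~++~+
~~+++~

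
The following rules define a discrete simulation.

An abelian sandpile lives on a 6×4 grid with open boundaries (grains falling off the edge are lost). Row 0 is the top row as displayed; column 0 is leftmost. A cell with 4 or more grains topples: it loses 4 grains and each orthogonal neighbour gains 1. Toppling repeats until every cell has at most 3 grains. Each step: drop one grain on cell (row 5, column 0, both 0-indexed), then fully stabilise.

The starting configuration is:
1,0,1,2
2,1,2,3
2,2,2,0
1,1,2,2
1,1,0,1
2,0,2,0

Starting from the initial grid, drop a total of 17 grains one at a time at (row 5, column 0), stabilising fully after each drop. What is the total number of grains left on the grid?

step 0: 1,0,1,2
2,1,2,3
2,2,2,0
1,1,2,2
1,1,0,1
2,0,2,0
step 1: 1,0,1,2
2,1,2,3
2,2,2,0
1,1,2,2
1,1,0,1
3,0,2,0
step 2: 1,0,1,2
2,1,2,3
2,2,2,0
1,1,2,2
2,1,0,1
0,1,2,0
step 3: 1,0,1,2
2,1,2,3
2,2,2,0
1,1,2,2
2,1,0,1
1,1,2,0
step 4: 1,0,1,2
2,1,2,3
2,2,2,0
1,1,2,2
2,1,0,1
2,1,2,0
step 5: 1,0,1,2
2,1,2,3
2,2,2,0
1,1,2,2
2,1,0,1
3,1,2,0
step 6: 1,0,1,2
2,1,2,3
2,2,2,0
1,1,2,2
3,1,0,1
0,2,2,0
step 7: 1,0,1,2
2,1,2,3
2,2,2,0
1,1,2,2
3,1,0,1
1,2,2,0
step 8: 1,0,1,2
2,1,2,3
2,2,2,0
1,1,2,2
3,1,0,1
2,2,2,0
step 9: 1,0,1,2
2,1,2,3
2,2,2,0
1,1,2,2
3,1,0,1
3,2,2,0
step 10: 1,0,1,2
2,1,2,3
2,2,2,0
2,1,2,2
0,2,0,1
1,3,2,0
step 11: 1,0,1,2
2,1,2,3
2,2,2,0
2,1,2,2
0,2,0,1
2,3,2,0
step 12: 1,0,1,2
2,1,2,3
2,2,2,0
2,1,2,2
0,2,0,1
3,3,2,0
step 13: 1,0,1,2
2,1,2,3
2,2,2,0
2,1,2,2
1,3,0,1
1,0,3,0
step 14: 1,0,1,2
2,1,2,3
2,2,2,0
2,1,2,2
1,3,0,1
2,0,3,0
step 15: 1,0,1,2
2,1,2,3
2,2,2,0
2,1,2,2
1,3,0,1
3,0,3,0
step 16: 1,0,1,2
2,1,2,3
2,2,2,0
2,1,2,2
2,3,0,1
0,1,3,0
step 17: 1,0,1,2
2,1,2,3
2,2,2,0
2,1,2,2
2,3,0,1
1,1,3,0

36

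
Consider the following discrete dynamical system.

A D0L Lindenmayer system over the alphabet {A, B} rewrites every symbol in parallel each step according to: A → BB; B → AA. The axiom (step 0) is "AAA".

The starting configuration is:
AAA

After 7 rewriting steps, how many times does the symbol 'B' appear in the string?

0) AAA
1) BBBBBB
2) AAAAAAAAAAAA
3) BBBBBBBBBBBBBBBBBBBBBBBB
4) AAAAAAAAAAAAAAAAAAAAAAAAAAAAAAAAAAAAAAAAAAAAAAAA
5) BBBBBBBBBBBBBBBBBBBBBBBBBBBBBBBBBBBBBBBBBBBBBBBBBBBBBBBBBBBBBBBBBBBBBBBBBBBBBBBBBBBBBBBBBBBBBBBB
6) AAAAAAAAAAAAAAAAAAAAAAAAAAAAAAAAAAAAAAAAAAAAAAAAAAAAAAAAAA…AAAAAAAAAAAAAAAAAAAAAAAAAAAAAAAAAAAAAAAAAAAAAAAAAAAAAAAAAA  (len 192)
7) BBBBBBBBBBBBBBBBBBBBBBBBBBBBBBBBBBBBBBBBBBBBBBBBBBBBBBBBBB…BBBBBBBBBBBBBBBBBBBBBBBBBBBBBBBBBBBBBBBBBBBBBBBBBBBBBBBBBB  (len 384)

384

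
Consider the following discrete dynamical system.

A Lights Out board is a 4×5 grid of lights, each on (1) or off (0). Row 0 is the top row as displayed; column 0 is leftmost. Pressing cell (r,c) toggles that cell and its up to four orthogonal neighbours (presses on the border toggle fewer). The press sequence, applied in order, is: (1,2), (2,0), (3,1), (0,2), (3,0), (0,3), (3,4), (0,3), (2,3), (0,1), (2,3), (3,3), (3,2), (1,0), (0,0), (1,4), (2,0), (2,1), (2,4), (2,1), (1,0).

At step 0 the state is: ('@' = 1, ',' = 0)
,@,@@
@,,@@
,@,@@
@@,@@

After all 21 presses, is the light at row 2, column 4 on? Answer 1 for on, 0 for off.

k=0  ,@,@@
@,,@@
,@,@@
@@,@@
k=1  ,@@@@
@@@,@
,@@@@
@@,@@
k=2  ,@@@@
,@@,@
@,@@@
,@,@@
k=3  ,@@@@
,@@,@
@@@@@
@,@@@
k=4  ,,,,@
,@,,@
@@@@@
@,@@@
k=5  ,,,,@
,@,,@
,@@@@
,@@@@
k=6  ,,@@,
,@,@@
,@@@@
,@@@@
k=7  ,,@@,
,@,@@
,@@@,
,@@,,
k=8  ,,,,@
,@,,@
,@@@,
,@@,,
k=9  ,,,,@
,@,@@
,@,,@
,@@@,
k=10  @@@,@
,,,@@
,@,,@
,@@@,
k=11  @@@,@
,,,,@
,@@@,
,@@,,
k=12  @@@,@
,,,,@
,@@,,
,@,@@
k=13  @@@,@
,,,,@
,@,,,
,,@,@
k=14  ,@@,@
@@,,@
@@,,,
,,@,@
k=15  @,@,@
,@,,@
@@,,,
,,@,@
k=16  @,@,,
,@,@,
@@,,@
,,@,@
k=17  @,@,,
@@,@,
,,,,@
@,@,@
k=18  @,@,,
@,,@,
@@@,@
@@@,@
k=19  @,@,,
@,,@@
@@@@,
@@@,,
k=20  @,@,,
@@,@@
,,,@,
@,@,,
k=21  ,,@,,
,,,@@
@,,@,
@,@,,

0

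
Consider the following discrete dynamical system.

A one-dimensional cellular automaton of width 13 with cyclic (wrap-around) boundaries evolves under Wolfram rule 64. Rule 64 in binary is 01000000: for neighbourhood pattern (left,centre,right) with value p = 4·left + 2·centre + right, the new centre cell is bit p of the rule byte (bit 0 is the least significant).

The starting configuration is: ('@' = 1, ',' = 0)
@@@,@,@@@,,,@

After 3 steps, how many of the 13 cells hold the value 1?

step 0: @@@,@,@@@,,,@
step 1: ,,@,,,,,@,,,,
step 2: ,,,,,,,,,,,,,
step 3: ,,,,,,,,,,,,,

0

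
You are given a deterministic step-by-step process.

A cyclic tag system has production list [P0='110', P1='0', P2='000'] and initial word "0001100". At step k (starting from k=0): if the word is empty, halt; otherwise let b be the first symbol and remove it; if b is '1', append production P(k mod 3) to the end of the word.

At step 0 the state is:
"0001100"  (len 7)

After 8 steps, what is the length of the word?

4

[0] "0001100"  (len 7)
[1] "001100"  (len 6)
[2] "01100"  (len 5)
[3] "1100"  (len 4)
[4] "100110"  (len 6)
[5] "001100"  (len 6)
[6] "01100"  (len 5)
[7] "1100"  (len 4)
[8] "1000"  (len 4)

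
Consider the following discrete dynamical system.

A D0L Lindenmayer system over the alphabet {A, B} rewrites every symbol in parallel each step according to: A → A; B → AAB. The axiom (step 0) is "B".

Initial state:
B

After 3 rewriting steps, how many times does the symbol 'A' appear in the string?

6

t=0: B
t=1: AAB
t=2: AAAAB
t=3: AAAAAAB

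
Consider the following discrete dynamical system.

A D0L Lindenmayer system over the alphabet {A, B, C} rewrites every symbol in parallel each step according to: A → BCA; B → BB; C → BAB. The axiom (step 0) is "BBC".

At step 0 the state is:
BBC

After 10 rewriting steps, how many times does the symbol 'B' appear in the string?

gen 0: BBC
gen 1: BBBBBAB
gen 2: BBBBBBBBBBBCABB
gen 3: BBBBBBBBBBBBBBBBBBBBBBBABBCABBBB
gen 4: BBBBBBBBBBBBBBBBBBBBBBBBBBBBBBBBBBBBBBBBBBBBBBBCABBBBBABBCABBBBBBBB
gen 5: BBBBBBBBBBBBBBBBBBBBBBBBBBBBBBBBBBBBBBBBBBBBBBBBBBBBBBBBBB…BBBBBBBBBBBBBBABBCABBBBBBBBBBBCABBBBBABBCABBBBBBBBBBBBBBBB  (len 139)
gen 6: BBBBBBBBBBBBBBBBBBBBBBBBBBBBBBBBBBBBBBBBBBBBBBBBBBBBBBBBBB…BCABBBBBBBBBBBCABBBBBABBCABBBBBBBBBBBBBBBBBBBBBBBBBBBBBBBB  (len 286)
gen 7: BBBBBBBBBBBBBBBBBBBBBBBBBBBBBBBBBBBBBBBBBBBBBBBBBBBBBBBBBB…BBBBBBBBBBBBBBBBBBBBBBBBBBBBBBBBBBBBBBBBBBBBBBBBBBBBBBBBBB  (len 585)
gen 8: BBBBBBBBBBBBBBBBBBBBBBBBBBBBBBBBBBBBBBBBBBBBBBBBBBBBBBBBBB…BBBBBBBBBBBBBBBBBBBBBBBBBBBBBBBBBBBBBBBBBBBBBBBBBBBBBBBBBB  (len 1191)
gen 9: BBBBBBBBBBBBBBBBBBBBBBBBBBBBBBBBBBBBBBBBBBBBBBBBBBBBBBBBBB…BBBBBBBBBBBBBBBBBBBBBBBBBBBBBBBBBBBBBBBBBBBBBBBBBBBBBBBBBB  (len 2416)
gen 10: BBBBBBBBBBBBBBBBBBBBBBBBBBBBBBBBBBBBBBBBBBBBBBBBBBBBBBBBBB…BBBBBBBBBBBBBBBBBBBBBBBBBBBBBBBBBBBBBBBBBBBBBBBBBBBBBBBBBB  (len 4887)

4798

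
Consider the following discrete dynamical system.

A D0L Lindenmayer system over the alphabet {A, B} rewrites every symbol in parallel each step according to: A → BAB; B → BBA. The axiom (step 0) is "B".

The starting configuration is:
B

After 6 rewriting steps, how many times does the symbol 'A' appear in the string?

243

t=0: B
t=1: BBA
t=2: BBABBABAB
t=3: BBABBABABBBABBABABBBABABBBA
t=4: BBABBABABBBABBABABBBABABBBABBABBABABBBABBABABBBABABBBABBABBABABBBABABBBABBABBABAB
t=5: BBABBABABBBABBABABBBABABBBABBABBABABBBABBABABBBABABBBABBAB…BBBABBABBABABBBABABBBABBABBABABBBABBABABBBABBABABBBABABBBA  (len 243)
t=6: BBABBABABBBABBABABBBABABBBABBABBABABBBABBABABBBABABBBABBAB…BBBABBABBABABBBABBABABBBABABBBABBABBABABBBABABBBABBABBABAB  (len 729)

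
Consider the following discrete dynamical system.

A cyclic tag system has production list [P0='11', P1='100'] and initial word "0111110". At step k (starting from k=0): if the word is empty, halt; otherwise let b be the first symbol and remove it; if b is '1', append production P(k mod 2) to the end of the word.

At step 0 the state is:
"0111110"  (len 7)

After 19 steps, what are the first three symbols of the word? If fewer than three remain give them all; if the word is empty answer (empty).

010

gen 0: "0111110"  (len 7)
gen 1: "111110"  (len 6)
gen 2: "11110100"  (len 8)
gen 3: "111010011"  (len 9)
gen 4: "11010011100"  (len 11)
gen 5: "101001110011"  (len 12)
gen 6: "01001110011100"  (len 14)
gen 7: "1001110011100"  (len 13)
gen 8: "001110011100100"  (len 15)
gen 9: "01110011100100"  (len 14)
gen 10: "1110011100100"  (len 13)
gen 11: "11001110010011"  (len 14)
gen 12: "1001110010011100"  (len 16)
gen 13: "00111001001110011"  (len 17)
gen 14: "0111001001110011"  (len 16)
gen 15: "111001001110011"  (len 15)
gen 16: "11001001110011100"  (len 17)
gen 17: "100100111001110011"  (len 18)
gen 18: "00100111001110011100"  (len 20)
gen 19: "0100111001110011100"  (len 19)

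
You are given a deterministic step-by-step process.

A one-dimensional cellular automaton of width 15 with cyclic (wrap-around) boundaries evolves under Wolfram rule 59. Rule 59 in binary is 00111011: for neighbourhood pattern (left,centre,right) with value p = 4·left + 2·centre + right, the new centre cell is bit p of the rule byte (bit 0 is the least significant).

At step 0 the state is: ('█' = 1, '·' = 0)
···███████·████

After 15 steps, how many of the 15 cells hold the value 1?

6

step 0: ···███████·████
step 1: ████······██···
step 2: █···███████·███
step 3: ·████······██··
step 4: ██···███████·██
step 5: ··████······██·
step 6: ███···███████·█
step 7: ···████······██
step 8: ████···███████·
step 9: █···████······█
step 10: ·████···███████
step 11: ██···████······
step 12: █·████···██████
step 13: ·██···████·····
step 14: ██·████···█████
step 15: ··██···████····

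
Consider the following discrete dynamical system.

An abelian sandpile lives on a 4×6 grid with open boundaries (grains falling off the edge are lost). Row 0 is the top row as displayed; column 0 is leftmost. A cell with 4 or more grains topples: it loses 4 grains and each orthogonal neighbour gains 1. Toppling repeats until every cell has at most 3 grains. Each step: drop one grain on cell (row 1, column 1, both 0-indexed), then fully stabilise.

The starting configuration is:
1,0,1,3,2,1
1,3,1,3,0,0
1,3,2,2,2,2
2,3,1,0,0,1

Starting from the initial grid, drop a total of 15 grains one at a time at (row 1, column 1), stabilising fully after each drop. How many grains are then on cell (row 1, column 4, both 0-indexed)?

1

[0] 1,0,1,3,2,1
1,3,1,3,0,0
1,3,2,2,2,2
2,3,1,0,0,1
[1] 1,1,1,3,2,1
2,1,2,3,0,0
2,1,3,2,2,2
3,0,2,0,0,1
[2] 1,1,1,3,2,1
2,2,2,3,0,0
2,1,3,2,2,2
3,0,2,0,0,1
[3] 1,1,1,3,2,1
2,3,2,3,0,0
2,1,3,2,2,2
3,0,2,0,0,1
[4] 1,2,1,3,2,1
3,0,3,3,0,0
2,2,3,2,2,2
3,0,2,0,0,1
[5] 1,2,1,3,2,1
3,1,3,3,0,0
2,2,3,2,2,2
3,0,2,0,0,1
[6] 1,2,1,3,2,1
3,2,3,3,0,0
2,2,3,2,2,2
3,0,2,0,0,1
[7] 1,2,1,3,2,1
3,3,3,3,0,0
2,2,3,2,2,2
3,0,2,0,0,1
[8] 2,3,3,0,3,1
1,3,2,2,1,0
1,1,2,0,3,2
0,2,3,1,0,1
[9] 3,1,1,1,3,1
2,2,0,3,1,0
1,2,3,0,3,2
0,2,3,1,0,1
[10] 3,1,1,1,3,1
2,3,0,3,1,0
1,2,3,0,3,2
0,2,3,1,0,1
[11] 3,2,1,1,3,1
3,0,1,3,1,0
1,3,3,0,3,2
0,2,3,1,0,1
[12] 3,2,1,1,3,1
3,1,1,3,1,0
1,3,3,0,3,2
0,2,3,1,0,1
[13] 3,2,1,1,3,1
3,2,1,3,1,0
1,3,3,0,3,2
0,2,3,1,0,1
[14] 3,2,1,1,3,1
3,3,1,3,1,0
1,3,3,0,3,2
0,2,3,1,0,1
[15] 1,0,2,1,3,1
1,3,3,3,1,0
3,2,1,1,3,2
1,0,1,2,0,1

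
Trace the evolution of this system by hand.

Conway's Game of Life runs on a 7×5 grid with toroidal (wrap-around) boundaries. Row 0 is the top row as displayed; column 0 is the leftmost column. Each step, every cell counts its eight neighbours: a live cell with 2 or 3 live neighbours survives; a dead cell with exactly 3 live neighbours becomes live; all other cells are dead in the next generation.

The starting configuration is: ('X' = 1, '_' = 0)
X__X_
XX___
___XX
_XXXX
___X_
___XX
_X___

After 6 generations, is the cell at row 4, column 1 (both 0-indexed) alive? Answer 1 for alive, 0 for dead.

k=0  X__X_
XX___
___XX
_XXXX
___X_
___XX
_X___
k=1  X_X_X
XXXX_
_____
X____
X____
__XXX
X_XX_
k=2  _____
X_XX_
X_X_X
_____
XX_X_
X_X__
X____
k=3  _X__X
X_XX_
X_X_X
__XX_
XXX_X
X_X__
_X___
k=4  _X_XX
__X__
X____
_____
X___X
__XXX
_XX__
k=5  XX_X_
XXXXX
_____
X___X
X___X
__X_X
_X___
k=6  ___X_
___X_
__X__
X___X
_X___
_X_XX
_X_XX

1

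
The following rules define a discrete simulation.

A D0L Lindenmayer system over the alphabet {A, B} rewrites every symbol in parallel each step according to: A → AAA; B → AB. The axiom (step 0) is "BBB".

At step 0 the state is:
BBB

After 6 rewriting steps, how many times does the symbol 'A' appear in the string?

1092

[0] BBB
[1] ABABAB
[2] AAAABAAAABAAAAB
[3] AAAAAAAAAAAAABAAAAAAAAAAAAABAAAAAAAAAAAAAB
[4] AAAAAAAAAAAAAAAAAAAAAAAAAAAAAAAAAAAAAAAABAAAAAAAAAAAAAAAAA…AAAAAAAAAAAAAAAABAAAAAAAAAAAAAAAAAAAAAAAAAAAAAAAAAAAAAAAAB  (len 123)
[5] AAAAAAAAAAAAAAAAAAAAAAAAAAAAAAAAAAAAAAAAAAAAAAAAAAAAAAAAAA…AAAAAAAAAAAAAAAAAAAAAAAAAAAAAAAAAAAAAAAAAAAAAAAAAAAAAAAAAB  (len 366)
[6] AAAAAAAAAAAAAAAAAAAAAAAAAAAAAAAAAAAAAAAAAAAAAAAAAAAAAAAAAA…AAAAAAAAAAAAAAAAAAAAAAAAAAAAAAAAAAAAAAAAAAAAAAAAAAAAAAAAAB  (len 1095)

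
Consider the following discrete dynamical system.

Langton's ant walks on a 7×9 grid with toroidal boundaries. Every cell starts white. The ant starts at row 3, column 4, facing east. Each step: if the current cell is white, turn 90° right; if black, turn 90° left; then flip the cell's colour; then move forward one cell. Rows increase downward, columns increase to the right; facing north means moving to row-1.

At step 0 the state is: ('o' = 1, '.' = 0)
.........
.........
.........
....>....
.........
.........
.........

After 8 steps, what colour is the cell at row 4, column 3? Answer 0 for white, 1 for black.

1

0) .........
.........
.........
....>....
.........
.........
.........
1) .........
.........
.........
....o....
....v....
.........
.........
2) .........
.........
.........
....o....
...<o....
.........
.........
3) .........
.........
.........
...^o....
...oo....
.........
.........
4) .........
.........
.........
...o>....
...oo....
.........
.........
5) .........
.........
....^....
...o.....
...oo....
.........
.........
6) .........
.........
....o>...
...o.....
...oo....
.........
.........
7) .........
.........
....oo...
...o.v...
...oo....
.........
.........
8) .........
.........
....oo...
...o<o...
...oo....
.........
.........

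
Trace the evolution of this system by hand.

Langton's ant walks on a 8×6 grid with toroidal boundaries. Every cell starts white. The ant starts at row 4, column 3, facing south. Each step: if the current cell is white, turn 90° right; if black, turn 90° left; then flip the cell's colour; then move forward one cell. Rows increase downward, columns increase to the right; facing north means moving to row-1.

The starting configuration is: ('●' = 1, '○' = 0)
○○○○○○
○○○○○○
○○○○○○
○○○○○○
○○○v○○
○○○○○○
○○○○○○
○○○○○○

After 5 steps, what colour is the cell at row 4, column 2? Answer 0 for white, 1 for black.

1

t=0: ○○○○○○
○○○○○○
○○○○○○
○○○○○○
○○○v○○
○○○○○○
○○○○○○
○○○○○○
t=1: ○○○○○○
○○○○○○
○○○○○○
○○○○○○
○○<●○○
○○○○○○
○○○○○○
○○○○○○
t=2: ○○○○○○
○○○○○○
○○○○○○
○○^○○○
○○●●○○
○○○○○○
○○○○○○
○○○○○○
t=3: ○○○○○○
○○○○○○
○○○○○○
○○●>○○
○○●●○○
○○○○○○
○○○○○○
○○○○○○
t=4: ○○○○○○
○○○○○○
○○○○○○
○○●●○○
○○●v○○
○○○○○○
○○○○○○
○○○○○○
t=5: ○○○○○○
○○○○○○
○○○○○○
○○●●○○
○○●○>○
○○○○○○
○○○○○○
○○○○○○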